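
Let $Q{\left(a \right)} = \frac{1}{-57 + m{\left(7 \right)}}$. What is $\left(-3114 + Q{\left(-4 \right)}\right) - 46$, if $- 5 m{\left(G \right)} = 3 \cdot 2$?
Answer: $- \frac{919565}{291} \approx -3160.0$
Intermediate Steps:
$m{\left(G \right)} = - \frac{6}{5}$ ($m{\left(G \right)} = - \frac{3 \cdot 2}{5} = \left(- \frac{1}{5}\right) 6 = - \frac{6}{5}$)
$Q{\left(a \right)} = - \frac{5}{291}$ ($Q{\left(a \right)} = \frac{1}{-57 - \frac{6}{5}} = \frac{1}{- \frac{291}{5}} = - \frac{5}{291}$)
$\left(-3114 + Q{\left(-4 \right)}\right) - 46 = \left(-3114 - \frac{5}{291}\right) - 46 = - \frac{906179}{291} - 46 = - \frac{919565}{291}$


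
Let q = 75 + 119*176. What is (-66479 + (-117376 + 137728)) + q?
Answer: -25108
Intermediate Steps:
q = 21019 (q = 75 + 20944 = 21019)
(-66479 + (-117376 + 137728)) + q = (-66479 + (-117376 + 137728)) + 21019 = (-66479 + 20352) + 21019 = -46127 + 21019 = -25108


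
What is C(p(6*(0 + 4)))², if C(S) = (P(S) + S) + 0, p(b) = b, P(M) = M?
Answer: 2304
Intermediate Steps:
C(S) = 2*S (C(S) = (S + S) + 0 = 2*S + 0 = 2*S)
C(p(6*(0 + 4)))² = (2*(6*(0 + 4)))² = (2*(6*4))² = (2*24)² = 48² = 2304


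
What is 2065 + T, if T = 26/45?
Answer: 92951/45 ≈ 2065.6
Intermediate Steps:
T = 26/45 (T = 26*(1/45) = 26/45 ≈ 0.57778)
2065 + T = 2065 + 26/45 = 92951/45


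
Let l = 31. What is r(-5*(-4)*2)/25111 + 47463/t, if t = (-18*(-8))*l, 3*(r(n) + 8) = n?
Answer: 132429689/12455056 ≈ 10.633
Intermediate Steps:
r(n) = -8 + n/3
t = 4464 (t = -18*(-8)*31 = 144*31 = 4464)
r(-5*(-4)*2)/25111 + 47463/t = (-8 + (-5*(-4)*2)/3)/25111 + 47463/4464 = (-8 + (20*2)/3)*(1/25111) + 47463*(1/4464) = (-8 + (⅓)*40)*(1/25111) + 15821/1488 = (-8 + 40/3)*(1/25111) + 15821/1488 = (16/3)*(1/25111) + 15821/1488 = 16/75333 + 15821/1488 = 132429689/12455056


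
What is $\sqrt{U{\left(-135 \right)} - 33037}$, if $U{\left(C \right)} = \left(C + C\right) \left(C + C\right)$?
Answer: $\sqrt{39863} \approx 199.66$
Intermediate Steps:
$U{\left(C \right)} = 4 C^{2}$ ($U{\left(C \right)} = 2 C 2 C = 4 C^{2}$)
$\sqrt{U{\left(-135 \right)} - 33037} = \sqrt{4 \left(-135\right)^{2} - 33037} = \sqrt{4 \cdot 18225 - 33037} = \sqrt{72900 - 33037} = \sqrt{39863}$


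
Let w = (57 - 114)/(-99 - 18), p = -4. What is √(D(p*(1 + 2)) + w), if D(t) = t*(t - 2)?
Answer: √256269/39 ≈ 12.980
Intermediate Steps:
w = 19/39 (w = -57/(-117) = -57*(-1/117) = 19/39 ≈ 0.48718)
D(t) = t*(-2 + t)
√(D(p*(1 + 2)) + w) = √((-4*(1 + 2))*(-2 - 4*(1 + 2)) + 19/39) = √((-4*3)*(-2 - 4*3) + 19/39) = √(-12*(-2 - 12) + 19/39) = √(-12*(-14) + 19/39) = √(168 + 19/39) = √(6571/39) = √256269/39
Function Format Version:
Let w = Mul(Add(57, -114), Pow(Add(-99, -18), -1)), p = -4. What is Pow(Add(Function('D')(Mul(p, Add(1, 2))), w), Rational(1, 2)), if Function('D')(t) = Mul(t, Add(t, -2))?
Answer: Mul(Rational(1, 39), Pow(256269, Rational(1, 2))) ≈ 12.980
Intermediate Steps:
w = Rational(19, 39) (w = Mul(-57, Pow(-117, -1)) = Mul(-57, Rational(-1, 117)) = Rational(19, 39) ≈ 0.48718)
Function('D')(t) = Mul(t, Add(-2, t))
Pow(Add(Function('D')(Mul(p, Add(1, 2))), w), Rational(1, 2)) = Pow(Add(Mul(Mul(-4, Add(1, 2)), Add(-2, Mul(-4, Add(1, 2)))), Rational(19, 39)), Rational(1, 2)) = Pow(Add(Mul(Mul(-4, 3), Add(-2, Mul(-4, 3))), Rational(19, 39)), Rational(1, 2)) = Pow(Add(Mul(-12, Add(-2, -12)), Rational(19, 39)), Rational(1, 2)) = Pow(Add(Mul(-12, -14), Rational(19, 39)), Rational(1, 2)) = Pow(Add(168, Rational(19, 39)), Rational(1, 2)) = Pow(Rational(6571, 39), Rational(1, 2)) = Mul(Rational(1, 39), Pow(256269, Rational(1, 2)))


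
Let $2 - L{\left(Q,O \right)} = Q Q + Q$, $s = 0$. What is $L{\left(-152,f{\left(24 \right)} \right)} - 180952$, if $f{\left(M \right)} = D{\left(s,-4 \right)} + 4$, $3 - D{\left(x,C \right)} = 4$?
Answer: $-203902$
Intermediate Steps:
$D{\left(x,C \right)} = -1$ ($D{\left(x,C \right)} = 3 - 4 = -1$)
$f{\left(M \right)} = 3$ ($f{\left(M \right)} = -1 + 4 = 3$)
$L{\left(Q,O \right)} = 2 - Q - Q^{2}$ ($L{\left(Q,O \right)} = 2 - \left(Q Q + Q\right) = 2 - \left(Q^{2} + Q\right) = 2 - \left(Q + Q^{2}\right) = 2 - Q - Q^{2}$)
$L{\left(-152,f{\left(24 \right)} \right)} - 180952 = \left(2 - -152 - \left(-152\right)^{2}\right) - 180952 = \left(2 + 152 - 23104\right) - 180952 = -22950 - 180952 = -203902$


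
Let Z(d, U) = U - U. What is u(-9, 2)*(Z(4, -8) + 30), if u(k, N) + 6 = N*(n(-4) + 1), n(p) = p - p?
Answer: -120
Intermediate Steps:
n(p) = 0
Z(d, U) = 0
u(k, N) = -6 + N (u(k, N) = -6 + N*(0 + 1) = -6 + N*1 = -6 + N)
u(-9, 2)*(Z(4, -8) + 30) = (-6 + 2)*(0 + 30) = -4*30 = -120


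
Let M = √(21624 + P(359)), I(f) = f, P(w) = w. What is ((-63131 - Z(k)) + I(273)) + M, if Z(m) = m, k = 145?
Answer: -63003 + √21983 ≈ -62855.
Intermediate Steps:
M = √21983 (M = √(21624 + 359) = √21983 ≈ 148.27)
((-63131 - Z(k)) + I(273)) + M = ((-63131 - 1*145) + 273) + √21983 = ((-63131 - 145) + 273) + √21983 = (-63276 + 273) + √21983 = -63003 + √21983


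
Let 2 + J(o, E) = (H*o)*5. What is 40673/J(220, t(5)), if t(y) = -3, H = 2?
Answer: 40673/2198 ≈ 18.505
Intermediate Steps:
J(o, E) = -2 + 10*o (J(o, E) = -2 + (2*o)*5 = -2 + 10*o)
40673/J(220, t(5)) = 40673/(-2 + 10*220) = 40673/(-2 + 2200) = 40673/2198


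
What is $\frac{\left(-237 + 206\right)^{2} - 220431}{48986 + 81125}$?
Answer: $- \frac{219470}{130111} \approx -1.6868$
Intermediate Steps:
$\frac{\left(-237 + 206\right)^{2} - 220431}{48986 + 81125} = \frac{\left(-31\right)^{2} - 220431}{130111} = \left(961 - 220431\right) \frac{1}{130111} = \left(-219470\right) \frac{1}{130111} = - \frac{219470}{130111}$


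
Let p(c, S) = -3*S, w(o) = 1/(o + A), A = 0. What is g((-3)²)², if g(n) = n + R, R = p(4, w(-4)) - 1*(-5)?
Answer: 3481/16 ≈ 217.56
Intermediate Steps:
w(o) = 1/o (w(o) = 1/(o + 0) = 1/o)
R = 23/4 (R = -3/(-4) - 1*(-5) = -3*(-¼) + 5 = ¾ + 5 = 23/4 ≈ 5.7500)
g(n) = 23/4 + n (g(n) = n + 23/4 = 23/4 + n)
g((-3)²)² = (23/4 + (-3)²)² = (23/4 + 9)² = (59/4)² = 3481/16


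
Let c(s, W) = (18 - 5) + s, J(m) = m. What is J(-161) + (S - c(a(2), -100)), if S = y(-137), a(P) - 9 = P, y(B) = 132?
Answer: -53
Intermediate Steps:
a(P) = 9 + P
S = 132
c(s, W) = 13 + s
J(-161) + (S - c(a(2), -100)) = -161 + (132 - (13 + (9 + 2))) = -161 + (132 - (13 + 11)) = -161 + (132 - 1*24) = -161 + (132 - 24) = -161 + 108 = -53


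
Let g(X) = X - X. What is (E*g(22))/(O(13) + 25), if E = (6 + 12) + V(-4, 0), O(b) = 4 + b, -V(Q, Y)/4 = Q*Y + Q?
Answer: 0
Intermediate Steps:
V(Q, Y) = -4*Q - 4*Q*Y (V(Q, Y) = -4*(Q*Y + Q) = -4*(Q + Q*Y) = -4*Q - 4*Q*Y)
g(X) = 0
E = 34 (E = (6 + 12) - 4*(-4)*(1 + 0) = 18 - 4*(-4)*1 = 18 + 16 = 34)
(E*g(22))/(O(13) + 25) = (34*0)/((4 + 13) + 25) = 0/(17 + 25) = 0/42 = 0*(1/42) = 0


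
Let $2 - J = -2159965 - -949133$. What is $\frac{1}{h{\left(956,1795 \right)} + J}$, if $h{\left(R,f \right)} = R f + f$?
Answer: $\frac{1}{2928649} \approx 3.4145 \cdot 10^{-7}$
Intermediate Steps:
$J = 1210834$ ($J = 2 - \left(-2159965 - -949133\right) = 2 - \left(-2159965 + 949133\right) = 2 - -1210832 = 2 + 1210832 = 1210834$)
$h{\left(R,f \right)} = f + R f$
$\frac{1}{h{\left(956,1795 \right)} + J} = \frac{1}{1795 \left(1 + 956\right) + 1210834} = \frac{1}{1795 \cdot 957 + 1210834} = \frac{1}{1717815 + 1210834} = \frac{1}{2928649}$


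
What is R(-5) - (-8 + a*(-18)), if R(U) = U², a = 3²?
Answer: 195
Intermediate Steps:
a = 9
R(-5) - (-8 + a*(-18)) = (-5)² - (-8 + 9*(-18)) = 25 - (-8 - 162) = 25 - 1*(-170) = 25 + 170 = 195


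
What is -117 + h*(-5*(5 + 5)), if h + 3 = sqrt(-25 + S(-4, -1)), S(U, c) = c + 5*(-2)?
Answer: 33 - 300*I ≈ 33.0 - 300.0*I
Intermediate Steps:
S(U, c) = -10 + c (S(U, c) = c - 10 = -10 + c)
h = -3 + 6*I (h = -3 + sqrt(-25 + (-10 - 1)) = -3 + sqrt(-25 - 11) = -3 + sqrt(-36) = -3 + 6*I ≈ -3.0 + 6.0*I)
-117 + h*(-5*(5 + 5)) = -117 + (-3 + 6*I)*(-5*(5 + 5)) = -117 + (-3 + 6*I)*(-5*10) = -117 + (-3 + 6*I)*(-50) = -117 + (150 - 300*I) = 33 - 300*I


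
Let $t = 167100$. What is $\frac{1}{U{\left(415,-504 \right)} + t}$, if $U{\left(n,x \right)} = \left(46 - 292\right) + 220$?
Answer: $\frac{1}{167074} \approx 5.9854 \cdot 10^{-6}$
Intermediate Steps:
$U{\left(n,x \right)} = -26$ ($U{\left(n,x \right)} = -246 + 220 = -26$)
$\frac{1}{U{\left(415,-504 \right)} + t} = \frac{1}{-26 + 167100} = \frac{1}{167074}$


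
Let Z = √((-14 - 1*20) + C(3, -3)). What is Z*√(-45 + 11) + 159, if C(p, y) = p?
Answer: 159 - √1054 ≈ 126.53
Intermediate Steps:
Z = I*√31 (Z = √((-14 - 1*20) + 3) = √((-14 - 20) + 3) = √(-34 + 3) = √(-31) = I*√31 ≈ 5.5678*I)
Z*√(-45 + 11) + 159 = (I*√31)*√(-45 + 11) + 159 = (I*√31)*√(-34) + 159 = (I*√31)*(I*√34) + 159 = -√1054 + 159 = 159 - √1054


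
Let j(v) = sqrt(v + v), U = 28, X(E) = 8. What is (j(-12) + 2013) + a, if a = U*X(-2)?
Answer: 2237 + 2*I*sqrt(6) ≈ 2237.0 + 4.899*I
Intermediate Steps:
j(v) = sqrt(2)*sqrt(v) (j(v) = sqrt(2*v) = sqrt(2)*sqrt(v))
a = 224 (a = 28*8 = 224)
(j(-12) + 2013) + a = (sqrt(2)*sqrt(-12) + 2013) + 224 = (sqrt(2)*(2*I*sqrt(3)) + 2013) + 224 = (2*I*sqrt(6) + 2013) + 224 = (2013 + 2*I*sqrt(6)) + 224 = 2237 + 2*I*sqrt(6)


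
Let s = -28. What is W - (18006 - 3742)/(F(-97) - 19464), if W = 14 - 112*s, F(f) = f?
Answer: 61631414/19561 ≈ 3150.7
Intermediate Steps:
W = 3150 (W = 14 - 112*(-28) = 14 + 3136 = 3150)
W - (18006 - 3742)/(F(-97) - 19464) = 3150 - (18006 - 3742)/(-97 - 19464) = 3150 - 14264/(-19561) = 3150 - 14264*(-1)/19561 = 3150 - 1*(-14264/19561) = 3150 + 14264/19561 = 61631414/19561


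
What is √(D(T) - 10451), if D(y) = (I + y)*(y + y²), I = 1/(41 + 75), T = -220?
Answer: I*√8922703586/29 ≈ 3257.2*I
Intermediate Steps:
I = 1/116 ≈ 0.0086207
D(y) = (1/116 + y)*(y + y²)
√(D(T) - 10451) = √((1/116)*(-220)*(1 + 116*(-220)² + 117*(-220)) - 10451) = √((1/116)*(-220)*(1 + 116*48400 - 25740) - 10451) = √((1/116)*(-220)*(1 + 5614400 - 25740) - 10451) = √((1/116)*(-220)*5588661 - 10451) = √(-307376355/29 - 10451) = √(-307679434/29) = I*√8922703586/29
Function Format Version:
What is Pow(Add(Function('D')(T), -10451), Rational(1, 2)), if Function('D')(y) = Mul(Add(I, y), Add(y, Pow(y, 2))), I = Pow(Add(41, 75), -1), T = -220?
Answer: Mul(Rational(1, 29), I, Pow(8922703586, Rational(1, 2))) ≈ Mul(3257.2, I)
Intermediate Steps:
I = Rational(1, 116) (I = Pow(116, -1) = Rational(1, 116) ≈ 0.0086207)
Function('D')(y) = Mul(Add(Rational(1, 116), y), Add(y, Pow(y, 2)))
Pow(Add(Function('D')(T), -10451), Rational(1, 2)) = Pow(Add(Mul(Rational(1, 116), -220, Add(1, Mul(116, Pow(-220, 2)), Mul(117, -220))), -10451), Rational(1, 2)) = Pow(Add(Mul(Rational(1, 116), -220, Add(1, Mul(116, 48400), -25740)), -10451), Rational(1, 2)) = Pow(Add(Mul(Rational(1, 116), -220, Add(1, 5614400, -25740)), -10451), Rational(1, 2)) = Pow(Add(Mul(Rational(1, 116), -220, 5588661), -10451), Rational(1, 2)) = Pow(Add(Rational(-307376355, 29), -10451), Rational(1, 2)) = Pow(Rational(-307679434, 29), Rational(1, 2)) = Mul(Rational(1, 29), I, Pow(8922703586, Rational(1, 2)))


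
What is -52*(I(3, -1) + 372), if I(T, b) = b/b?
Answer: -19396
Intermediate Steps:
I(T, b) = 1
-52*(I(3, -1) + 372) = -52*(1 + 372) = -52*373 = -19396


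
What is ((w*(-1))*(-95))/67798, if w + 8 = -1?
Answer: -855/67798 ≈ -0.012611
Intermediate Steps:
w = -9 (w = -8 - 1 = -9)
((w*(-1))*(-95))/67798 = (-9*(-1)*(-95))/67798 = (9*(-95))*(1/67798) = -855*1/67798 = -855/67798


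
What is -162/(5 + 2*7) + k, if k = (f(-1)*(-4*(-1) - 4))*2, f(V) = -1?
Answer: -162/19 ≈ -8.5263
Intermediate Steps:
k = 0 (k = -(-4*(-1) - 4)*2 = -(4 - 4)*2 = -1*0*2 = 0*2 = 0)
-162/(5 + 2*7) + k = -162/(5 + 2*7) + 0 = -162/(5 + 14) + 0 = -162/19 + 0 = -162/19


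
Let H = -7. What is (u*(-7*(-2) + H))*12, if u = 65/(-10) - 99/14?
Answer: -1140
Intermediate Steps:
u = -95/7 (u = 65*(-1/10) - 99*1/14 = -13/2 - 99/14 = -95/7 ≈ -13.571)
(u*(-7*(-2) + H))*12 = -95*(-7*(-2) - 7)/7*12 = -95*(14 - 7)/7*12 = -95/7*7*12 = -95*12 = -1140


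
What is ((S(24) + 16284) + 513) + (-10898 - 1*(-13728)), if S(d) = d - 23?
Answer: 19628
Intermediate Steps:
S(d) = -23 + d
((S(24) + 16284) + 513) + (-10898 - 1*(-13728)) = (((-23 + 24) + 16284) + 513) + (-10898 - 1*(-13728)) = ((1 + 16284) + 513) + (-10898 + 13728) = (16285 + 513) + 2830 = 16798 + 2830 = 19628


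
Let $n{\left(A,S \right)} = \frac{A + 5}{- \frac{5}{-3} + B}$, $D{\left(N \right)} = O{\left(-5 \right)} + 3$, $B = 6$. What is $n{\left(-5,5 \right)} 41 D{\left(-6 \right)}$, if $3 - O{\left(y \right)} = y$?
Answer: $0$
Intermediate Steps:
$O{\left(y \right)} = 3 - y$
$D{\left(N \right)} = 11$ ($D{\left(N \right)} = \left(3 - -5\right) + 3 = \left(3 + 5\right) + 3 = 8 + 3 = 11$)
$n{\left(A,S \right)} = \frac{15}{23} + \frac{3 A}{23}$ ($n{\left(A,S \right)} = \frac{A + 5}{- \frac{5}{-3} + 6} = \frac{5 + A}{\left(-5\right) \left(- \frac{1}{3}\right) + 6} = \frac{5 + A}{\frac{5}{3} + 6} = \frac{5 + A}{\frac{23}{3}} = \left(5 + A\right) \frac{3}{23} = \frac{15}{23} + \frac{3 A}{23}$)
$n{\left(-5,5 \right)} 41 D{\left(-6 \right)} = \left(\frac{15}{23} + \frac{3}{23} \left(-5\right)\right) 41 \cdot 11 = \left(\frac{15}{23} - \frac{15}{23}\right) 41 \cdot 11 = 0 \cdot 41 \cdot 11 = 0 \cdot 11 = 0$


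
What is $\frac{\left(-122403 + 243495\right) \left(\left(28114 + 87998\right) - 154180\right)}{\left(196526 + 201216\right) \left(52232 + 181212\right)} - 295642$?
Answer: $- \frac{3431313404657984}{11606310431} \approx -2.9564 \cdot 10^{5}$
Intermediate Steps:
$\frac{\left(-122403 + 243495\right) \left(\left(28114 + 87998\right) - 154180\right)}{\left(196526 + 201216\right) \left(52232 + 181212\right)} - 295642 = \frac{121092 \left(116112 - 154180\right)}{397742 \cdot 233444} - 295642 = \frac{121092 \left(-38068\right)}{92850483448} - 295642 = \left(-4609730256\right) \frac{1}{92850483448} - 295642 = - \frac{576216282}{11606310431} - 295642 = - \frac{3431313404657984}{11606310431}$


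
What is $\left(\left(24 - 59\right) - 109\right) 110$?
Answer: $-15840$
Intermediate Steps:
$\left(\left(24 - 59\right) - 109\right) 110 = \left(-35 - 109\right) 110 = \left(-144\right) 110 = -15840$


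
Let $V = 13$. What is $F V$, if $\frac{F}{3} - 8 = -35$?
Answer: $-1053$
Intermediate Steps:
$F = -81$ ($F = 24 + 3 \left(-35\right) = 24 - 105 = -81$)
$F V = \left(-81\right) 13 = -1053$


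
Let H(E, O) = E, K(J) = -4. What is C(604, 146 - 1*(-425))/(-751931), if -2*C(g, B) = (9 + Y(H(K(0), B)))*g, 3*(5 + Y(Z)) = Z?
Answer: 2416/2255793 ≈ 0.0010710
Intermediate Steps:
Y(Z) = -5 + Z/3
C(g, B) = -4*g/3 (C(g, B) = -(9 + (-5 + (1/3)*(-4)))*g/2 = -(9 + (-5 - 4/3))*g/2 = -(9 - 19/3)*g/2 = -4*g/3)
C(604, 146 - 1*(-425))/(-751931) = -4/3*604/(-751931) = -2416/3*(-1/751931) = 2416/2255793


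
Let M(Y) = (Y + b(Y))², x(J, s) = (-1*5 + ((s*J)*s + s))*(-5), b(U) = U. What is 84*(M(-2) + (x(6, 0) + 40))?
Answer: 6804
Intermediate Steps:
x(J, s) = 25 - 5*s - 5*J*s² (x(J, s) = (-5 + ((J*s)*s + s))*(-5) = (-5 + (J*s² + s))*(-5) = (-5 + (s + J*s²))*(-5) = (-5 + s + J*s²)*(-5) = 25 - 5*s - 5*J*s²)
M(Y) = 4*Y² (M(Y) = (Y + Y)² = (2*Y)² = 4*Y²)
84*(M(-2) + (x(6, 0) + 40)) = 84*(4*(-2)² + ((25 - 5*0 - 5*6*0²) + 40)) = 84*(4*4 + ((25 + 0 - 5*6*0) + 40)) = 84*(16 + ((25 + 0 + 0) + 40)) = 84*(16 + (25 + 40)) = 84*(16 + 65) = 84*81 = 6804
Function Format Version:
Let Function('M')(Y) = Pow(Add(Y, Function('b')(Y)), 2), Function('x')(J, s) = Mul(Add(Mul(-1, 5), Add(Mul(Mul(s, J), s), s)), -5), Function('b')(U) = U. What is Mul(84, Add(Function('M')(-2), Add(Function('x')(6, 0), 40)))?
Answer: 6804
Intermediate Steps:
Function('x')(J, s) = Add(25, Mul(-5, s), Mul(-5, J, Pow(s, 2))) (Function('x')(J, s) = Mul(Add(-5, Add(Mul(Mul(J, s), s), s)), -5) = Mul(Add(-5, Add(Mul(J, Pow(s, 2)), s)), -5) = Mul(Add(-5, Add(s, Mul(J, Pow(s, 2)))), -5) = Mul(Add(-5, s, Mul(J, Pow(s, 2))), -5) = Add(25, Mul(-5, s), Mul(-5, J, Pow(s, 2))))
Function('M')(Y) = Mul(4, Pow(Y, 2)) (Function('M')(Y) = Pow(Add(Y, Y), 2) = Pow(Mul(2, Y), 2) = Mul(4, Pow(Y, 2)))
Mul(84, Add(Function('M')(-2), Add(Function('x')(6, 0), 40))) = Mul(84, Add(Mul(4, Pow(-2, 2)), Add(Add(25, Mul(-5, 0), Mul(-5, 6, Pow(0, 2))), 40))) = Mul(84, Add(Mul(4, 4), Add(Add(25, 0, Mul(-5, 6, 0)), 40))) = Mul(84, Add(16, Add(Add(25, 0, 0), 40))) = Mul(84, Add(16, Add(25, 40))) = Mul(84, Add(16, 65)) = Mul(84, 81) = 6804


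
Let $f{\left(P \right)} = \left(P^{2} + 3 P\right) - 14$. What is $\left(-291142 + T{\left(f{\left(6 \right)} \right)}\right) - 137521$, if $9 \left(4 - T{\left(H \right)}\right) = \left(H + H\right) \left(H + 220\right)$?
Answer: $- \frac{3878731}{9} \approx -4.3097 \cdot 10^{5}$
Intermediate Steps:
$f{\left(P \right)} = -14 + P^{2} + 3 P$
$T{\left(H \right)} = 4 - \frac{2 H \left(220 + H\right)}{9}$ ($T{\left(H \right)} = 4 - \frac{\left(H + H\right) \left(H + 220\right)}{9} = 4 - \frac{2 H \left(220 + H\right)}{9}$)
$\left(-291142 + T{\left(f{\left(6 \right)} \right)}\right) - 137521 = \left(-291142 - \left(-4 + \frac{2 \left(-14 + 6^{2} + 3 \cdot 6\right)^{2}}{9} + \frac{440 \left(-14 + 6^{2} + 3 \cdot 6\right)}{9}\right)\right) - 137521 = \left(-291142 - \left(-4 + \frac{2 \left(-14 + 36 + 18\right)^{2}}{9} + \frac{440 \left(-14 + 36 + 18\right)}{9}\right)\right) - 137521 = \left(-291142 - \left(\frac{17564}{9} + \frac{3200}{9}\right)\right) - 137521 = \left(-291142 - \frac{20764}{9}\right) - 137521 = - \frac{2641042}{9} - 137521 = - \frac{3878731}{9}$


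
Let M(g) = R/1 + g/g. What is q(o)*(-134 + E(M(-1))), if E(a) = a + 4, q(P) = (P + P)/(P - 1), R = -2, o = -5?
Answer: -655/3 ≈ -218.33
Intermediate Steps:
M(g) = -1 (M(g) = -2/1 + g/g = -2*1 + 1 = -2 + 1 = -1)
q(P) = 2*P/(-1 + P) (q(P) = (2*P)/(-1 + P) = 2*P/(-1 + P))
E(a) = 4 + a
q(o)*(-134 + E(M(-1))) = (2*(-5)/(-1 - 5))*(-134 + (4 - 1)) = (2*(-5)/(-6))*(-134 + 3) = (2*(-5)*(-⅙))*(-131) = (5/3)*(-131) = -655/3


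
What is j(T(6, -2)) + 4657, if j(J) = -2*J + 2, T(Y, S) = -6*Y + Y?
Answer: 4719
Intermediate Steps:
T(Y, S) = -5*Y
j(J) = 2 - 2*J
j(T(6, -2)) + 4657 = (2 - (-10)*6) + 4657 = (2 - 2*(-30)) + 4657 = (2 + 60) + 4657 = 62 + 4657 = 4719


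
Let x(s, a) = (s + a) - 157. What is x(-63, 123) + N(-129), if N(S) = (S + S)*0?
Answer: -97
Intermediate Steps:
x(s, a) = -157 + a + s (x(s, a) = (a + s) - 157 = -157 + a + s)
N(S) = 0 (N(S) = (2*S)*0 = 0)
x(-63, 123) + N(-129) = (-157 + 123 - 63) + 0 = -97 + 0 = -97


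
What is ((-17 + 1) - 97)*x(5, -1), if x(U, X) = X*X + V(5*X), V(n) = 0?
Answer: -113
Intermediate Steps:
x(U, X) = X² (x(U, X) = X*X + 0 = X² + 0 = X²)
((-17 + 1) - 97)*x(5, -1) = ((-17 + 1) - 97)*(-1)² = (-16 - 97)*1 = -113*1 = -113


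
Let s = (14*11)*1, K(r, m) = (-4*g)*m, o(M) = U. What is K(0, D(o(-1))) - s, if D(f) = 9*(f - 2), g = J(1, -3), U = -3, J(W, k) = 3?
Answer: 386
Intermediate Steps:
o(M) = -3
g = 3
D(f) = -18 + 9*f (D(f) = 9*(-2 + f) = -18 + 9*f)
K(r, m) = -12*m (K(r, m) = (-4*3)*m = -12*m)
s = 154 (s = 154*1 = 154)
K(0, D(o(-1))) - s = -12*(-18 + 9*(-3)) - 1*154 = -12*(-18 - 27) - 154 = -12*(-45) - 154 = 540 - 154 = 386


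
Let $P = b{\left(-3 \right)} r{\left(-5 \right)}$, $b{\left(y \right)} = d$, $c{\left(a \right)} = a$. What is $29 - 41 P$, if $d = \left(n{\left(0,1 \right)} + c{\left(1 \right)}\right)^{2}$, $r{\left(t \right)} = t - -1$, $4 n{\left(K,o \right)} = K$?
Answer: $193$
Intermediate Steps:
$n{\left(K,o \right)} = \frac{K}{4}$
$r{\left(t \right)} = 1 + t$ ($r{\left(t \right)} = t + 1 = 1 + t$)
$d = 1$ ($d = \left(\frac{1}{4} \cdot 0 + 1\right)^{2} = \left(0 + 1\right)^{2} = 1^{2} = 1$)
$b{\left(y \right)} = 1$
$P = -4$ ($P = 1 \left(1 - 5\right) = 1 \left(-4\right) = -4$)
$29 - 41 P = 29 - -164 = 29 + 164 = 193$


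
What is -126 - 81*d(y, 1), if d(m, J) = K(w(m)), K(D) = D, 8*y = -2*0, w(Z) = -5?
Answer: 279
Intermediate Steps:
y = 0 (y = (-2*0)/8 = (1/8)*0 = 0)
d(m, J) = -5
-126 - 81*d(y, 1) = -126 - 81*(-5) = -126 + 405 = 279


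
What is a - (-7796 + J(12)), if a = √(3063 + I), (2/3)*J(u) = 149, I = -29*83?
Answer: 15145/2 + 4*√41 ≈ 7598.1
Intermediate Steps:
I = -2407
J(u) = 447/2 (J(u) = (3/2)*149 = 447/2)
a = 4*√41 (a = √(3063 - 2407) = √656 = 4*√41 ≈ 25.612)
a - (-7796 + J(12)) = 4*√41 - (-7796 + 447/2) = 4*√41 - 1*(-15145/2) = 4*√41 + 15145/2 = 15145/2 + 4*√41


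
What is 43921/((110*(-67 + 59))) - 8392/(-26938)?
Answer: -587879469/11852720 ≈ -49.599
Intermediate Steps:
43921/((110*(-67 + 59))) - 8392/(-26938) = 43921/((110*(-8))) - 8392*(-1/26938) = 43921/(-880) + 4196/13469 = 43921*(-1/880) + 4196/13469 = -43921/880 + 4196/13469 = -587879469/11852720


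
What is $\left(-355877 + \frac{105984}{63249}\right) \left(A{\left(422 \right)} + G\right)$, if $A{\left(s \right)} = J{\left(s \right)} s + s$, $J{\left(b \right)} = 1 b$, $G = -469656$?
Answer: $\frac{2184475001652450}{21083} \approx 1.0361 \cdot 10^{11}$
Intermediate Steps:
$J{\left(b \right)} = b$
$A{\left(s \right)} = s + s^{2}$ ($A{\left(s \right)} = s s + s = s^{2} + s = s + s^{2}$)
$\left(-355877 + \frac{105984}{63249}\right) \left(A{\left(422 \right)} + G\right) = \left(-355877 + \frac{105984}{63249}\right) \left(422 \left(1 + 422\right) - 469656\right) = \left(-355877 + 105984 \cdot \frac{1}{63249}\right) \left(422 \cdot 423 - 469656\right) = \left(-355877 + \frac{35328}{21083}\right) \left(178506 - 469656\right) = \left(- \frac{7502919463}{21083}\right) \left(-291150\right) = \frac{2184475001652450}{21083}$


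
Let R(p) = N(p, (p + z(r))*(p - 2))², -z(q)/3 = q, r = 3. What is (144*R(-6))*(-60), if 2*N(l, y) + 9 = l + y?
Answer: -23814000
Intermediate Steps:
z(q) = -3*q
N(l, y) = -9/2 + l/2 + y/2 (N(l, y) = -9/2 + (l + y)/2 = -9/2 + (l/2 + y/2) = -9/2 + l/2 + y/2)
R(p) = (-9/2 + p/2 + (-9 + p)*(-2 + p)/2)² (R(p) = (-9/2 + p/2 + ((p - 3*3)*(p - 2))/2)² = (-9/2 + p/2 + ((p - 9)*(-2 + p))/2)² = (-9/2 + p/2 + ((-9 + p)*(-2 + p))/2)² = (-9/2 + p/2 + (-9 + p)*(-2 + p)/2)²)
(144*R(-6))*(-60) = (144*((9 + (-6)² - 10*(-6))²/4))*(-60) = (144*((9 + 36 + 60)²/4))*(-60) = (144*((¼)*105²))*(-60) = (144*((¼)*11025))*(-60) = (144*(11025/4))*(-60) = 396900*(-60) = -23814000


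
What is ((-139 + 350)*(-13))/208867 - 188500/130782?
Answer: -19865082263/13658021997 ≈ -1.4545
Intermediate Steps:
((-139 + 350)*(-13))/208867 - 188500/130782 = (211*(-13))*(1/208867) - 188500*1/130782 = -2743*1/208867 - 94250/65391 = -2743/208867 - 94250/65391 = -19865082263/13658021997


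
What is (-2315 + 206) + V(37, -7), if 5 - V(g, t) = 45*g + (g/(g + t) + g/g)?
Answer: -113137/30 ≈ -3771.2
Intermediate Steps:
V(g, t) = 4 - 45*g - g/(g + t) (V(g, t) = 5 - (45*g + (g/(g + t) + g/g)) = 5 - (45*g + (g/(g + t) + 1)) = 5 - (45*g + (1 + g/(g + t))) = 5 - (1 + 45*g + g/(g + t)) = 5 + (-1 - 45*g - g/(g + t)) = 4 - 45*g - g/(g + t))
(-2315 + 206) + V(37, -7) = (-2315 + 206) + (-45*37² + 3*37 + 4*(-7) - 45*37*(-7))/(37 - 7) = -2109 + (-45*1369 + 111 - 28 + 11655)/30 = -2109 + (-61605 + 111 - 28 + 11655)/30 = -2109 + (1/30)*(-49867) = -2109 - 49867/30 = -113137/30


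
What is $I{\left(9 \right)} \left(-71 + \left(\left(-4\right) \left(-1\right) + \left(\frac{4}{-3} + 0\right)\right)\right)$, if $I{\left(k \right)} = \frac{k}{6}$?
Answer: $- \frac{205}{2} \approx -102.5$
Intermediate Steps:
$I{\left(k \right)} = \frac{k}{6}$ ($I{\left(k \right)} = k \frac{1}{6} = \frac{k}{6}$)
$I{\left(9 \right)} \left(-71 + \left(\left(-4\right) \left(-1\right) + \left(\frac{4}{-3} + 0\right)\right)\right) = \frac{1}{6} \cdot 9 \left(-71 + \left(\left(-4\right) \left(-1\right) + \left(\frac{4}{-3} + 0\right)\right)\right) = \frac{3 \left(-71 + \left(4 + \left(4 \left(- \frac{1}{3}\right) + 0\right)\right)\right)}{2} = \frac{3 \left(-71 + \left(4 + \left(- \frac{4}{3} + 0\right)\right)\right)}{2} = \frac{3 \left(-71 + \left(4 - \frac{4}{3}\right)\right)}{2} = \frac{3 \left(-71 + \frac{8}{3}\right)}{2} = \frac{3}{2} \left(- \frac{205}{3}\right) = - \frac{205}{2}$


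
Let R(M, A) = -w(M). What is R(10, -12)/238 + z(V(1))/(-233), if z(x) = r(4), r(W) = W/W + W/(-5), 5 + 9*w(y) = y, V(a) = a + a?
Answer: -7967/2495430 ≈ -0.0031926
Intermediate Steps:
V(a) = 2*a
w(y) = -5/9 + y/9
r(W) = 1 - W/5 (r(W) = 1 + W*(-⅕) = 1 - W/5)
R(M, A) = 5/9 - M/9 (R(M, A) = -(-5/9 + M/9) = 5/9 - M/9)
z(x) = ⅕ (z(x) = 1 - ⅕*4 = 1 - ⅘ = ⅕)
R(10, -12)/238 + z(V(1))/(-233) = (5/9 - ⅑*10)/238 + (⅕)/(-233) = (5/9 - 10/9)*(1/238) + (⅕)*(-1/233) = -5/9*1/238 - 1/1165 = -5/2142 - 1/1165 = -7967/2495430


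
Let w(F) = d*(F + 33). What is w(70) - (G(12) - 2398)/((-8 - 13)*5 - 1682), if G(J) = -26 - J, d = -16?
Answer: -2947412/1787 ≈ -1649.4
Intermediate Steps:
w(F) = -528 - 16*F (w(F) = -16*(F + 33) = -16*(33 + F) = -528 - 16*F)
w(70) - (G(12) - 2398)/((-8 - 13)*5 - 1682) = (-528 - 16*70) - ((-26 - 1*12) - 2398)/((-8 - 13)*5 - 1682) = (-528 - 1120) - ((-26 - 12) - 2398)/(-21*5 - 1682) = -1648 - (-38 - 2398)/(-105 - 1682) = -1648 - (-2436)/(-1787) = -1648 - (-2436)*(-1)/1787 = -1648 - 1*2436/1787 = -1648 - 2436/1787 = -2947412/1787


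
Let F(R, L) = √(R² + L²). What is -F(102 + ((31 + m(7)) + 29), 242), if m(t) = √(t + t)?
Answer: -√(84822 + 324*√14) ≈ -293.32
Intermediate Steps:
m(t) = √2*√t (m(t) = √(2*t) = √2*√t)
F(R, L) = √(L² + R²)
-F(102 + ((31 + m(7)) + 29), 242) = -√(242² + (102 + ((31 + √2*√7) + 29))²) = -√(58564 + (102 + ((31 + √14) + 29))²) = -√(58564 + (102 + (60 + √14))²) = -√(58564 + (162 + √14)²)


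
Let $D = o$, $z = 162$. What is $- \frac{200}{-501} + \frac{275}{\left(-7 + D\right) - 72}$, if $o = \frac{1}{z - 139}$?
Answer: $- \frac{2805625}{909816} \approx -3.0837$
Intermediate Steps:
$o = \frac{1}{23}$ ($o = \frac{1}{162 - 139} = \frac{1}{23} \approx 0.043478$)
$D = \frac{1}{23} \approx 0.043478$
$- \frac{200}{-501} + \frac{275}{\left(-7 + D\right) - 72} = - \frac{200}{-501} + \frac{275}{\left(-7 + \frac{1}{23}\right) - 72} = \left(-200\right) \left(- \frac{1}{501}\right) + \frac{275}{- \frac{160}{23} - 72} = \frac{200}{501} + \frac{275}{- \frac{1816}{23}} = \frac{200}{501} + 275 \left(- \frac{23}{1816}\right) = \frac{200}{501} - \frac{6325}{1816} = - \frac{2805625}{909816}$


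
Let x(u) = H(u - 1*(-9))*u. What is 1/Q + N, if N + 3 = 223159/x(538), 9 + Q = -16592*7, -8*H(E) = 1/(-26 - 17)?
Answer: 4458247284504/31245157 ≈ 1.4269e+5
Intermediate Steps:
H(E) = 1/344 (H(E) = -1/(8*(-26 - 17)) = -⅛/(-43) = -⅛*(-1/43) = 1/344)
x(u) = u/344
Q = -116153 (Q = -9 - 16592*7 = -9 - 116144 = -116153)
N = 38382541/269 (N = -3 + 223159/(((1/344)*538)) = -3 + 223159/(269/172) = -3 + 223159*(172/269) = -3 + 38383348/269 = 38382541/269 ≈ 1.4269e+5)
1/Q + N = 1/(-116153) + 38382541/269 = -1/116153 + 38382541/269 = 4458247284504/31245157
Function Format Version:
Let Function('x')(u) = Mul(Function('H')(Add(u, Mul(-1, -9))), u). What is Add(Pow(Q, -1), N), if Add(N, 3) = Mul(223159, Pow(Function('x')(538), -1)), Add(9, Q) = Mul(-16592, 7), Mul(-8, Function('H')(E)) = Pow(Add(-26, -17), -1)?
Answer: Rational(4458247284504, 31245157) ≈ 1.4269e+5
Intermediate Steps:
Function('H')(E) = Rational(1, 344) (Function('H')(E) = Mul(Rational(-1, 8), Pow(Add(-26, -17), -1)) = Mul(Rational(-1, 8), Pow(-43, -1)) = Mul(Rational(-1, 8), Rational(-1, 43)) = Rational(1, 344))
Function('x')(u) = Mul(Rational(1, 344), u)
Q = -116153 (Q = Add(-9, Mul(-16592, 7)) = Add(-9, -116144) = -116153)
N = Rational(38382541, 269) (N = Add(-3, Mul(223159, Pow(Mul(Rational(1, 344), 538), -1))) = Add(-3, Mul(223159, Pow(Rational(269, 172), -1))) = Add(-3, Mul(223159, Rational(172, 269))) = Add(-3, Rational(38383348, 269)) = Rational(38382541, 269) ≈ 1.4269e+5)
Add(Pow(Q, -1), N) = Add(Pow(-116153, -1), Rational(38382541, 269)) = Add(Rational(-1, 116153), Rational(38382541, 269)) = Rational(4458247284504, 31245157)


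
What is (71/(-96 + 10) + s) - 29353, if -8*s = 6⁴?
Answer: -2538361/86 ≈ -29516.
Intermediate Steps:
s = -162 (s = -⅛*6⁴ = -⅛*1296 = -162)
(71/(-96 + 10) + s) - 29353 = (71/(-96 + 10) - 162) - 29353 = (71/(-86) - 162) - 29353 = (71*(-1/86) - 162) - 29353 = (-71/86 - 162) - 29353 = -14003/86 - 29353 = -2538361/86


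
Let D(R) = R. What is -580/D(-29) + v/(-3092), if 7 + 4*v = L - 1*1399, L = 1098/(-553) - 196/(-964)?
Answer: 33154028639/1648320464 ≈ 20.114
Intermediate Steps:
L = -237521/133273 (L = 1098*(-1/553) - 196*(-1/964) = -1098/553 + 49/241 = -237521/133273 ≈ -1.7822)
v = -187619359/533092 (v = -7/4 + (-237521/133273 - 1*1399)/4 = -7/4 + (-237521/133273 - 1399)/4 = -7/4 + (¼)*(-186686448/133273) = -7/4 - 46671612/133273 = -187619359/533092 ≈ -351.95)
-580/D(-29) + v/(-3092) = -580/(-29) - 187619359/533092/(-3092) = -580*(-1/29) - 187619359/533092*(-1/3092) = 20 + 187619359/1648320464 = 33154028639/1648320464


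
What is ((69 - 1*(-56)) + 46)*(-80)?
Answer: -13680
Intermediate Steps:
((69 - 1*(-56)) + 46)*(-80) = ((69 + 56) + 46)*(-80) = (125 + 46)*(-80) = 171*(-80) = -13680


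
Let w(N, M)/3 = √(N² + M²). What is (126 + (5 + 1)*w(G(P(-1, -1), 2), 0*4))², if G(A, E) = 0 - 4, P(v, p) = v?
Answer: 39204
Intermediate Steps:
G(A, E) = -4
w(N, M) = 3*√(M² + N²) (w(N, M) = 3*√(N² + M²) = 3*√(M² + N²))
(126 + (5 + 1)*w(G(P(-1, -1), 2), 0*4))² = (126 + (5 + 1)*(3*√((0*4)² + (-4)²)))² = (126 + 6*(3*√(0² + 16)))² = (126 + 6*(3*√(0 + 16)))² = (126 + 6*(3*√16))² = (126 + 6*(3*4))² = (126 + 6*12)² = (126 + 72)² = 198² = 39204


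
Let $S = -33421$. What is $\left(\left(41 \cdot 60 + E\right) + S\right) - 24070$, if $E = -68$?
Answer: $-55099$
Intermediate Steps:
$\left(\left(41 \cdot 60 + E\right) + S\right) - 24070 = \left(\left(41 \cdot 60 - 68\right) - 33421\right) - 24070 = \left(\left(2460 - 68\right) - 33421\right) - 24070 = \left(2392 - 33421\right) - 24070 = -31029 - 24070 = -55099$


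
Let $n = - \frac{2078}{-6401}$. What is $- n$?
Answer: $- \frac{2078}{6401} \approx -0.32464$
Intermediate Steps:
$n = \frac{2078}{6401}$ ($n = \left(-2078\right) \left(- \frac{1}{6401}\right) = \frac{2078}{6401} \approx 0.32464$)
$- n = \left(-1\right) \frac{2078}{6401} = - \frac{2078}{6401}$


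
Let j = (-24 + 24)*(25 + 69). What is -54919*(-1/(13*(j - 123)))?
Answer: -54919/1599 ≈ -34.346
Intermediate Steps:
j = 0 (j = 0*94 = 0)
-54919*(-1/(13*(j - 123))) = -54919*(-1/(13*(0 - 123))) = -54919/((-123*(-13))) = -54919/1599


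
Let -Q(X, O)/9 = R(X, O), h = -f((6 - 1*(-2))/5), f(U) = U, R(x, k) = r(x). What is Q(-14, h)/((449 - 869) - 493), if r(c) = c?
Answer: -126/913 ≈ -0.13801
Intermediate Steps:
R(x, k) = x
h = -8/5 (h = -(6 - 1*(-2))/5 = -(6 + 2)/5 = -8/5 ≈ -1.6000)
Q(X, O) = -9*X
Q(-14, h)/((449 - 869) - 493) = (-9*(-14))/((449 - 869) - 493) = 126/(-420 - 493) = 126/(-913) = -1/913*126 = -126/913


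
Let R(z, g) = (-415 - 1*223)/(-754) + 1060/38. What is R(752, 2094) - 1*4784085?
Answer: -1181661896/247 ≈ -4.7841e+6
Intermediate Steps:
R(z, g) = 7099/247 (R(z, g) = (-415 - 223)*(-1/754) + 1060*(1/38) = -638*(-1/754) + 530/19 = 11/13 + 530/19 = 7099/247)
R(752, 2094) - 1*4784085 = 7099/247 - 1*4784085 = 7099/247 - 4784085 = -1181661896/247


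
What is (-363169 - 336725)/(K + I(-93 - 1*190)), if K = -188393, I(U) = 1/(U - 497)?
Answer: 545917320/146946541 ≈ 3.7151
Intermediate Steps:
I(U) = 1/(-497 + U)
(-363169 - 336725)/(K + I(-93 - 1*190)) = (-363169 - 336725)/(-188393 + 1/(-497 + (-93 - 1*190))) = -699894/(-188393 + 1/(-497 + (-93 - 190))) = -699894/(-188393 + 1/(-497 - 283)) = -699894/(-188393 + 1/(-780)) = -699894/(-188393 - 1/780) = -699894/(-146946541/780) = -699894*(-780/146946541) = 545917320/146946541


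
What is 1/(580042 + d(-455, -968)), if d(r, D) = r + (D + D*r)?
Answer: 1/1019059 ≈ 9.8130e-7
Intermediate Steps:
d(r, D) = D + r + D*r
1/(580042 + d(-455, -968)) = 1/(580042 + (-968 - 455 - 968*(-455))) = 1/(580042 + (-968 - 455 + 440440)) = 1/(580042 + 439017) = 1/1019059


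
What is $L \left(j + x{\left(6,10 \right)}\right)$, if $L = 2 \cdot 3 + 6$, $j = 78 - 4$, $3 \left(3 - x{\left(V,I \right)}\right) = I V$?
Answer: $684$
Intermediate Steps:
$x{\left(V,I \right)} = 3 - \frac{I V}{3}$
$j = 74$ ($j = 78 - 4 = 74$)
$L = 12$ ($L = 6 + 6 = 12$)
$L \left(j + x{\left(6,10 \right)}\right) = 12 \left(74 + \left(3 - \frac{10}{3} \cdot 6\right)\right) = 12 \left(74 + \left(3 - 20\right)\right) = 12 \left(74 - 17\right) = 12 \cdot 57 = 684$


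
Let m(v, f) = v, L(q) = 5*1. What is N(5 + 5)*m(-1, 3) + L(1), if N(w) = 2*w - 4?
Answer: -11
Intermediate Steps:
L(q) = 5
N(w) = -4 + 2*w
N(5 + 5)*m(-1, 3) + L(1) = (-4 + 2*(5 + 5))*(-1) + 5 = (-4 + 2*10)*(-1) + 5 = (-4 + 20)*(-1) + 5 = 16*(-1) + 5 = -16 + 5 = -11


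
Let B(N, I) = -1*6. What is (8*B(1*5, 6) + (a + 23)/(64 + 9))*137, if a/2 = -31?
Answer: -485391/73 ≈ -6649.2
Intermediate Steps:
B(N, I) = -6
a = -62 (a = 2*(-31) = -62)
(8*B(1*5, 6) + (a + 23)/(64 + 9))*137 = (8*(-6) + (-62 + 23)/(64 + 9))*137 = (-48 - 39/73)*137 = -3543/73*137 = -485391/73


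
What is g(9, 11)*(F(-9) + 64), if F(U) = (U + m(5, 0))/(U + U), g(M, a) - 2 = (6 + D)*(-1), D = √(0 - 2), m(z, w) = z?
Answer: -2312/9 - 578*I*√2/9 ≈ -256.89 - 90.824*I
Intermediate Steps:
D = I*√2 (D = √(-2) = I*√2 ≈ 1.4142*I)
g(M, a) = -4 - I*√2 (g(M, a) = 2 + (6 + I*√2)*(-1) = 2 + (-6 - I*√2) = -4 - I*√2)
F(U) = (5 + U)/(2*U) (F(U) = (U + 5)/(U + U) = (5 + U)/((2*U)) = (5 + U)*(1/(2*U)) = (5 + U)/(2*U))
g(9, 11)*(F(-9) + 64) = (-4 - I*√2)*((½)*(5 - 9)/(-9) + 64) = (-4 - I*√2)*((½)*(-⅑)*(-4) + 64) = (-4 - I*√2)*(2/9 + 64) = (-4 - I*√2)*(578/9) = -2312/9 - 578*I*√2/9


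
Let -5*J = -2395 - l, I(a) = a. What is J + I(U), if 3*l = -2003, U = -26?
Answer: 4792/15 ≈ 319.47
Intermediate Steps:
l = -2003/3 (l = (⅓)*(-2003) = -2003/3 ≈ -667.67)
J = 5182/15 (J = -(-2395 - 1*(-2003/3))/5 = -(-2395 + 2003/3)/5 = -⅕*(-5182/3) = 5182/15 ≈ 345.47)
J + I(U) = 5182/15 - 26 = 4792/15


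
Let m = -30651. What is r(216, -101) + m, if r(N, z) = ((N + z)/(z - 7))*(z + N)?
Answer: -3323533/108 ≈ -30773.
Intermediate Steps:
r(N, z) = (N + z)**2/(-7 + z) (r(N, z) = ((N + z)/(-7 + z))*(N + z) = (N + z)**2/(-7 + z))
r(216, -101) + m = (216 - 101)**2/(-7 - 101) - 30651 = 115**2/(-108) - 30651 = -1/108*13225 - 30651 = -13225/108 - 30651 = -3323533/108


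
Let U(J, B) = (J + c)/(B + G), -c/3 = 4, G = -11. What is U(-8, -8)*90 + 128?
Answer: 4232/19 ≈ 222.74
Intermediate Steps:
c = -12 (c = -3*4 = -12)
U(J, B) = (-12 + J)/(-11 + B) (U(J, B) = (J - 12)/(B - 11) = (-12 + J)/(-11 + B))
U(-8, -8)*90 + 128 = ((-12 - 8)/(-11 - 8))*90 + 128 = (-20/(-19))*90 + 128 = -1/19*(-20)*90 + 128 = (20/19)*90 + 128 = 1800/19 + 128 = 4232/19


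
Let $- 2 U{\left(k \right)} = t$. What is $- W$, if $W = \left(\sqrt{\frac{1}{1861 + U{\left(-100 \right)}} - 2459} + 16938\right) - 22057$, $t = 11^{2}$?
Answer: $5119 - \frac{3 i \sqrt{3542926673}}{3601} \approx 5119.0 - 49.588 i$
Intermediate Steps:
$t = 121$
$U{\left(k \right)} = - \frac{121}{2}$ ($U{\left(k \right)} = \left(- \frac{1}{2}\right) 121 = - \frac{121}{2}$)
$W = -5119 + \frac{3 i \sqrt{3542926673}}{3601}$ ($W = \left(\sqrt{\frac{1}{1861 - \frac{121}{2}} - 2459} + 16938\right) - 22057 = \left(\sqrt{\frac{1}{\frac{3601}{2}} - 2459} + 16938\right) - 22057 = \left(\sqrt{\frac{2}{3601} - 2459} + 16938\right) - 22057 = \left(\sqrt{- \frac{8854857}{3601}} + 16938\right) - 22057 = \left(\frac{3 i \sqrt{3542926673}}{3601} + 16938\right) - 22057 = \left(16938 + \frac{3 i \sqrt{3542926673}}{3601}\right) - 22057 = -5119 + \frac{3 i \sqrt{3542926673}}{3601} \approx -5119.0 + 49.588 i$)
$- W = - (-5119 + \frac{3 i \sqrt{3542926673}}{3601}) = 5119 - \frac{3 i \sqrt{3542926673}}{3601}$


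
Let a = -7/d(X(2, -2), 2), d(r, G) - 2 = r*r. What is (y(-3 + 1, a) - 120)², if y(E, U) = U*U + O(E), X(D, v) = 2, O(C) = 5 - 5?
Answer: 18241441/1296 ≈ 14075.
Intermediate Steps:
O(C) = 0
d(r, G) = 2 + r² (d(r, G) = 2 + r*r = 2 + r²)
a = -7/6 (a = -7/(2 + 2²) = -7/(2 + 4) = -7/6 ≈ -1.1667)
y(E, U) = U² (y(E, U) = U*U + 0 = U² + 0 = U²)
(y(-3 + 1, a) - 120)² = ((-7/6)² - 120)² = (49/36 - 120)² = (-4271/36)² = 18241441/1296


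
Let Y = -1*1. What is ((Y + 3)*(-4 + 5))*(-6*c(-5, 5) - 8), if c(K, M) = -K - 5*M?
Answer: 224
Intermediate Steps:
Y = -1
((Y + 3)*(-4 + 5))*(-6*c(-5, 5) - 8) = ((-1 + 3)*(-4 + 5))*(-6*(-1*(-5) - 5*5) - 8) = (2*1)*(-6*(5 - 25) - 8) = 2*(-6*(-20) - 8) = 2*(120 - 8) = 2*112 = 224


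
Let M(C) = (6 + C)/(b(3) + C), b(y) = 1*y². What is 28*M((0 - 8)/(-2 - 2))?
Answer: 224/11 ≈ 20.364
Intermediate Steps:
b(y) = y²
M(C) = (6 + C)/(9 + C) (M(C) = (6 + C)/(3² + C) = (6 + C)/(9 + C))
28*M((0 - 8)/(-2 - 2)) = 28*((6 + (0 - 8)/(-2 - 2))/(9 + (0 - 8)/(-2 - 2))) = 28*((6 - 8/(-4))/(9 - 8/(-4))) = 28*((6 - 8*(-¼))/(9 - 8*(-¼))) = 28*((6 + 2)/(9 + 2)) = 28*(8/11) = 224/11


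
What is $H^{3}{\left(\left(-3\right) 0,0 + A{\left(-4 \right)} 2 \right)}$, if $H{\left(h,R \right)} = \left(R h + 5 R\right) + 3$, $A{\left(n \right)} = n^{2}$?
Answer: $4330747$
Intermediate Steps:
$H{\left(h,R \right)} = 3 + 5 R + R h$ ($H{\left(h,R \right)} = \left(5 R + R h\right) + 3 = 3 + 5 R + R h$)
$H^{3}{\left(\left(-3\right) 0,0 + A{\left(-4 \right)} 2 \right)} = \left(3 + 5 \left(0 + \left(-4\right)^{2} \cdot 2\right) + \left(0 + \left(-4\right)^{2} \cdot 2\right) \left(\left(-3\right) 0\right)\right)^{3} = \left(3 + 5 \left(0 + 16 \cdot 2\right) + \left(0 + 16 \cdot 2\right) 0\right)^{3} = \left(3 + 5 \left(0 + 32\right) + \left(0 + 32\right) 0\right)^{3} = \left(3 + 5 \cdot 32 + 32 \cdot 0\right)^{3} = \left(3 + 160 + 0\right)^{3} = 163^{3} = 4330747$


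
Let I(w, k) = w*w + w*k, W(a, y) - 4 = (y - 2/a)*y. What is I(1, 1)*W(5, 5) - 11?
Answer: 43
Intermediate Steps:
W(a, y) = 4 + y*(y - 2/a) (W(a, y) = 4 + (y - 2/a)*y = 4 + y*(y - 2/a))
I(w, k) = w² + k*w
I(1, 1)*W(5, 5) - 11 = (1*(1 + 1))*(4 + 5² - 2*5/5) - 11 = (1*2)*(4 + 25 - 2*5*⅕) - 11 = 2*(4 + 25 - 2) - 11 = 2*27 - 11 = 54 - 11 = 43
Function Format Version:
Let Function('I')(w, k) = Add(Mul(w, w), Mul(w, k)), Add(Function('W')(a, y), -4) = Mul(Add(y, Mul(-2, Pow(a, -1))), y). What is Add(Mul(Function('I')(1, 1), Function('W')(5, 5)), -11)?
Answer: 43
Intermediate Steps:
Function('W')(a, y) = Add(4, Mul(y, Add(y, Mul(-2, Pow(a, -1))))) (Function('W')(a, y) = Add(4, Mul(Add(y, Mul(-2, Pow(a, -1))), y)) = Add(4, Mul(y, Add(y, Mul(-2, Pow(a, -1))))))
Function('I')(w, k) = Add(Pow(w, 2), Mul(k, w))
Add(Mul(Function('I')(1, 1), Function('W')(5, 5)), -11) = Add(Mul(Mul(1, Add(1, 1)), Add(4, Pow(5, 2), Mul(-2, 5, Pow(5, -1)))), -11) = Add(Mul(Mul(1, 2), Add(4, 25, Mul(-2, 5, Rational(1, 5)))), -11) = Add(Mul(2, Add(4, 25, -2)), -11) = Add(Mul(2, 27), -11) = Add(54, -11) = 43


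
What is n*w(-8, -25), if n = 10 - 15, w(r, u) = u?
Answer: 125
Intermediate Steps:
n = -5
n*w(-8, -25) = -5*(-25) = 125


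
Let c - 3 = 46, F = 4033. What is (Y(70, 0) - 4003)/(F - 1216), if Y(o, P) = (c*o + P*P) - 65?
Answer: -638/2817 ≈ -0.22648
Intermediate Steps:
c = 49 (c = 3 + 46 = 49)
Y(o, P) = -65 + P² + 49*o (Y(o, P) = (49*o + P*P) - 65 = (49*o + P²) - 65 = (P² + 49*o) - 65 = -65 + P² + 49*o)
(Y(70, 0) - 4003)/(F - 1216) = ((-65 + 0² + 49*70) - 4003)/(4033 - 1216) = ((-65 + 0 + 3430) - 4003)/2817 = (3365 - 4003)*(1/2817) = -638*1/2817 = -638/2817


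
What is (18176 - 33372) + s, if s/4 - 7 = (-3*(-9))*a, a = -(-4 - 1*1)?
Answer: -14628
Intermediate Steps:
a = 5 (a = -(-4 - 1) = -1*(-5) = 5)
s = 568 (s = 28 + 4*(-3*(-9)*5) = 28 + 4*(27*5) = 28 + 4*135 = 28 + 540 = 568)
(18176 - 33372) + s = (18176 - 33372) + 568 = -15196 + 568 = -14628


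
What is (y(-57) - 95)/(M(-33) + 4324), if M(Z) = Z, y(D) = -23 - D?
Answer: -61/4291 ≈ -0.014216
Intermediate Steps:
(y(-57) - 95)/(M(-33) + 4324) = ((-23 - 1*(-57)) - 95)/(-33 + 4324) = ((-23 + 57) - 95)/4291 = (34 - 95)*(1/4291) = -61*1/4291 = -61/4291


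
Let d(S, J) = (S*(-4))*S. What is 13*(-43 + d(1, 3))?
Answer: -611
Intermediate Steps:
d(S, J) = -4*S² (d(S, J) = (-4*S)*S = -4*S²)
13*(-43 + d(1, 3)) = 13*(-43 - 4*1²) = 13*(-43 - 4*1) = 13*(-43 - 4) = 13*(-47) = -611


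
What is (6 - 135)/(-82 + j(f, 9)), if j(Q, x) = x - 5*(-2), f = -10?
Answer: 43/21 ≈ 2.0476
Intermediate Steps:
j(Q, x) = 10 + x (j(Q, x) = x + 10 = 10 + x)
(6 - 135)/(-82 + j(f, 9)) = (6 - 135)/(-82 + (10 + 9)) = -129/(-82 + 19) = -129/(-63) = -1/63*(-129) = 43/21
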